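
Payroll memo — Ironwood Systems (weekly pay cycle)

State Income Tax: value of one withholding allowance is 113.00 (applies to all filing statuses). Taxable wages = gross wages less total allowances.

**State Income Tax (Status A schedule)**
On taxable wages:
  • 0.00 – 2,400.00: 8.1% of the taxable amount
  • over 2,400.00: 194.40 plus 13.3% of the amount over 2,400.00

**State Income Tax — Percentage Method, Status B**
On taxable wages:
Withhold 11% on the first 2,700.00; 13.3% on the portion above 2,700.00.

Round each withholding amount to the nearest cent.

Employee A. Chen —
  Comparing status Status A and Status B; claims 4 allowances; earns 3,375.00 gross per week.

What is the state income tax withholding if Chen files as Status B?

State Income Tax (Status B): taxable = 3,375.00 − 4×113.00 = 2,923.00
  297.00 + 13.3% × (2,923.00 − 2,700.00) = 297.00 + 13.3% × 223.00 = 326.66

326.66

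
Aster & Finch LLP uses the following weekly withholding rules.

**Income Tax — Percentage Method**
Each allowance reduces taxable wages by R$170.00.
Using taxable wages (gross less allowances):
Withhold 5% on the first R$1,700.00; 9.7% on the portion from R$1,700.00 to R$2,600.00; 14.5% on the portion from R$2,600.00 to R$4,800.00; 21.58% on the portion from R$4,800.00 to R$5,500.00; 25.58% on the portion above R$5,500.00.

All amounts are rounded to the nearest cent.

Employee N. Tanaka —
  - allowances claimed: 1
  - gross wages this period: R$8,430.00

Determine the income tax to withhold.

Income Tax: taxable = R$8,430.00 − 1×R$170.00 = R$8,260.00
  R$642.36 + 25.58% × (R$8,260.00 − R$5,500.00) = R$642.36 + 25.58% × R$2,760.00 = R$1,348.37

R$1,348.37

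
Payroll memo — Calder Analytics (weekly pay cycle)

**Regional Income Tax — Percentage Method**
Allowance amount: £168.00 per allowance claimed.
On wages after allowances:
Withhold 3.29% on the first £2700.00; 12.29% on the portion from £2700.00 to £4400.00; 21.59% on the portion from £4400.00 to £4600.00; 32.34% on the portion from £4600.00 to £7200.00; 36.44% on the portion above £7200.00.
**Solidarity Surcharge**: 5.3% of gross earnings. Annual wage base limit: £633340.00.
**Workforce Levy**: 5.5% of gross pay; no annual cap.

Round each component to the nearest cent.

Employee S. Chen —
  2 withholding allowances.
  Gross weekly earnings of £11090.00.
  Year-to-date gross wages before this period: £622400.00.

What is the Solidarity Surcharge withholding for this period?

Solidarity Surcharge: cap £633340.00 − YTD £622400.00 = £10940.00 subject; 5.3% × £10940.00 = £579.82

£579.82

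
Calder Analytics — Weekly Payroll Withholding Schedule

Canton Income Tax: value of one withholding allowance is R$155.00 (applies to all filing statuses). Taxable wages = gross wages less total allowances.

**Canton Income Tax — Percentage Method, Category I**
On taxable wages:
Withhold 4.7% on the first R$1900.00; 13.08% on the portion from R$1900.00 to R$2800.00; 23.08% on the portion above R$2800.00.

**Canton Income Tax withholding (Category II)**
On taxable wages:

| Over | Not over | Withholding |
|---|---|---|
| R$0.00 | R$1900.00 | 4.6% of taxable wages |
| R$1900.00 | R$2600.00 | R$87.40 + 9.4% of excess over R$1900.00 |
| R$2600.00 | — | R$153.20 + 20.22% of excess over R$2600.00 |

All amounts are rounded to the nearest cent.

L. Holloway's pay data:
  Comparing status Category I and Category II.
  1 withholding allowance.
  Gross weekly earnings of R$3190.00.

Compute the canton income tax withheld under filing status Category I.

R$261.26

Canton Income Tax (Category I): taxable = R$3190.00 − 1×R$155.00 = R$3035.00
  R$207.02 + 23.08% × (R$3035.00 − R$2800.00) = R$207.02 + 23.08% × R$235.00 = R$261.26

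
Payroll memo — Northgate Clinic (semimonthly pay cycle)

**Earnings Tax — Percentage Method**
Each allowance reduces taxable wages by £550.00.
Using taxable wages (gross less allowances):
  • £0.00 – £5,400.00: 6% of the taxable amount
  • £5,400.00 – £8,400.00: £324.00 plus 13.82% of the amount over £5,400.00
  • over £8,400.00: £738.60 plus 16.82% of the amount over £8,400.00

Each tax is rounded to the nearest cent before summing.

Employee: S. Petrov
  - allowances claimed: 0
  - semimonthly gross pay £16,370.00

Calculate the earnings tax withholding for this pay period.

£2,079.15

Earnings Tax: taxable = £16,370.00
  £738.60 + 16.82% × (£16,370.00 − £8,400.00) = £738.60 + 16.82% × £7,970.00 = £2,079.15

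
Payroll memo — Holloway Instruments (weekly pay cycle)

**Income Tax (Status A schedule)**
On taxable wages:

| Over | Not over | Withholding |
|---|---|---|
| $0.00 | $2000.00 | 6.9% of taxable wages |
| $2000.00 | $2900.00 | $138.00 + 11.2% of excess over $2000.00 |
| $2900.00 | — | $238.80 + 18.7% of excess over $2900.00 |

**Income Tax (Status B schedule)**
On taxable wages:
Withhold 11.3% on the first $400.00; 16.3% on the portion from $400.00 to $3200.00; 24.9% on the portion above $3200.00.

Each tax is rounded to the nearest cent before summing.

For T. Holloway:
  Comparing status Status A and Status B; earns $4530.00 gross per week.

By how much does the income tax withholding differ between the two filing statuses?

Income Tax (Status A): taxable = $4530.00
  $238.80 + 18.7% × ($4530.00 − $2900.00) = $238.80 + 18.7% × $1630.00 = $543.61
Income Tax (Status B): taxable = $4530.00
  $501.60 + 24.9% × ($4530.00 − $3200.00) = $501.60 + 24.9% × $1330.00 = $832.77
Difference: |$543.61 − $832.77| = $289.16 (higher under Status B)

$289.16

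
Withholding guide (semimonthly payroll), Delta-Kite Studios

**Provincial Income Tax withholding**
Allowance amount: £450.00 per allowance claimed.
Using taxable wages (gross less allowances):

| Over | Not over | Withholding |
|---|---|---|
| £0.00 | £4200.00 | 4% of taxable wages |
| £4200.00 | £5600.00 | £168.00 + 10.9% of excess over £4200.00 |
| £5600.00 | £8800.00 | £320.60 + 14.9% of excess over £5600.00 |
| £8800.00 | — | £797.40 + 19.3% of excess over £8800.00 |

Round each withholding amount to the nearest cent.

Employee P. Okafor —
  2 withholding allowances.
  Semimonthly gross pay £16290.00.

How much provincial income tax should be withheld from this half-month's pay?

£2069.27

Provincial Income Tax: taxable = £16290.00 − 2×£450.00 = £15390.00
  £797.40 + 19.3% × (£15390.00 − £8800.00) = £797.40 + 19.3% × £6590.00 = £2069.27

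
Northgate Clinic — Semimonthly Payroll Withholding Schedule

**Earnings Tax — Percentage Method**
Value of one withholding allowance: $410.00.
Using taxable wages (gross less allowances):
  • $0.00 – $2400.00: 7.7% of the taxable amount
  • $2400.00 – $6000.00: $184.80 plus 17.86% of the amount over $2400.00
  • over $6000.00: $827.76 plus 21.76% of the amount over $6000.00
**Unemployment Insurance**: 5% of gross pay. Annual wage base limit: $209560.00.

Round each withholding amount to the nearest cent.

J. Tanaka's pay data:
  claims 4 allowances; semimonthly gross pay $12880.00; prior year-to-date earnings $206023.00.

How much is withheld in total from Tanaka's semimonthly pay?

$2144.83

Earnings Tax: taxable = $12880.00 − 4×$410.00 = $11240.00
  $827.76 + 21.76% × ($11240.00 − $6000.00) = $827.76 + 21.76% × $5240.00 = $1967.98
Unemployment Insurance: cap $209560.00 − YTD $206023.00 = $3537.00 subject; 5% × $3537.00 = $176.85
Total: $1967.98 + $176.85 = $2144.83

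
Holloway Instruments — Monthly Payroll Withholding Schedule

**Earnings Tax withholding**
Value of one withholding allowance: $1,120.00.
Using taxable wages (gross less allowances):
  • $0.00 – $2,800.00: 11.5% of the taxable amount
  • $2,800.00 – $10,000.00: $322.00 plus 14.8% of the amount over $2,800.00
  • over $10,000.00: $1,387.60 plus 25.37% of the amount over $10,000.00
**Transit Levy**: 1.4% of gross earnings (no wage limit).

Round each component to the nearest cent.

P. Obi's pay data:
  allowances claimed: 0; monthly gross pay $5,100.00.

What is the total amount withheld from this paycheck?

Earnings Tax: taxable = $5,100.00
  $322.00 + 14.8% × ($5,100.00 − $2,800.00) = $322.00 + 14.8% × $2,300.00 = $662.40
Transit Levy: 1.4% × $5,100.00 = $71.40
Total: $662.40 + $71.40 = $733.80

$733.80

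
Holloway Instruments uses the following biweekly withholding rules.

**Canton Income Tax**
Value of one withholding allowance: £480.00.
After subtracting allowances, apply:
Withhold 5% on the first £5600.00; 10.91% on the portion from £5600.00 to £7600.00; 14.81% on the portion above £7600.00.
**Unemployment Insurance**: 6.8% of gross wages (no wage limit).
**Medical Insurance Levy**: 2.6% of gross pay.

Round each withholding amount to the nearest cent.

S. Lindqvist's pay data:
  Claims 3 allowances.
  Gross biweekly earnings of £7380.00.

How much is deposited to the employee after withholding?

Canton Income Tax: taxable = £7380.00 − 3×£480.00 = £5940.00
  £280.00 + 10.91% × (£5940.00 − £5600.00) = £280.00 + 10.91% × £340.00 = £317.09
Unemployment Insurance: 6.8% × £7380.00 = £501.84
Medical Insurance Levy: 2.6% × £7380.00 = £191.88
Total withheld: £317.09 + £501.84 + £191.88 = £1010.81
Net pay: £7380.00 − £1010.81 = £6369.19

£6369.19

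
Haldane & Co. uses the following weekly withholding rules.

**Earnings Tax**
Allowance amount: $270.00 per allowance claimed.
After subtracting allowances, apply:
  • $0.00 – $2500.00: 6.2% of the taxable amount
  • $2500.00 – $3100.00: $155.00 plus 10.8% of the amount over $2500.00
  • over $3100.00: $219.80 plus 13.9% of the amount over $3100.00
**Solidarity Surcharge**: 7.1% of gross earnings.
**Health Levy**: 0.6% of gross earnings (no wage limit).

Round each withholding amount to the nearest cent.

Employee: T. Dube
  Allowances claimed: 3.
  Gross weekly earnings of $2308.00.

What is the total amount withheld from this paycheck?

$270.60

Earnings Tax: taxable = $2308.00 − 3×$270.00 = $1498.00
  6.2% × $1498.00 = $92.88
Solidarity Surcharge: 7.1% × $2308.00 = $163.87
Health Levy: 0.6% × $2308.00 = $13.85
Total: $92.88 + $163.87 + $13.85 = $270.60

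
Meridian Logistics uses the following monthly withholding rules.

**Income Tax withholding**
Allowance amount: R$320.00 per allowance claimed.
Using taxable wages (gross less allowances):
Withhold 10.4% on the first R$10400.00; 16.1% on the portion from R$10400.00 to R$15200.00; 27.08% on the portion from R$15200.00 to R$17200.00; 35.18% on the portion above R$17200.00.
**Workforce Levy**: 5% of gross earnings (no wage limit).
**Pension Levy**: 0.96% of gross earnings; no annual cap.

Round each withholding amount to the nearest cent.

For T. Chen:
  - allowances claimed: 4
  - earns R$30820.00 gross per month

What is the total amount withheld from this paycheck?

R$8574.08

Income Tax: taxable = R$30820.00 − 4×R$320.00 = R$29540.00
  R$2396.00 + 35.18% × (R$29540.00 − R$17200.00) = R$2396.00 + 35.18% × R$12340.00 = R$6737.21
Workforce Levy: 5% × R$30820.00 = R$1541.00
Pension Levy: 0.96% × R$30820.00 = R$295.87
Total: R$6737.21 + R$1541.00 + R$295.87 = R$8574.08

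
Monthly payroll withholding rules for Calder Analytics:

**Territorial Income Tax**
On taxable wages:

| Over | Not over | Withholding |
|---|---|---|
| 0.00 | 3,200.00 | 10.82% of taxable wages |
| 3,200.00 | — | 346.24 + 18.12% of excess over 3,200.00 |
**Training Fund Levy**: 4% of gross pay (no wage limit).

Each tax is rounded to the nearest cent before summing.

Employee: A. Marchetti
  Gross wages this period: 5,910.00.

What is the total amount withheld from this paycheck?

1,073.69

Territorial Income Tax: taxable = 5,910.00
  346.24 + 18.12% × (5,910.00 − 3,200.00) = 346.24 + 18.12% × 2,710.00 = 837.29
Training Fund Levy: 4% × 5,910.00 = 236.40
Total: 837.29 + 236.40 = 1,073.69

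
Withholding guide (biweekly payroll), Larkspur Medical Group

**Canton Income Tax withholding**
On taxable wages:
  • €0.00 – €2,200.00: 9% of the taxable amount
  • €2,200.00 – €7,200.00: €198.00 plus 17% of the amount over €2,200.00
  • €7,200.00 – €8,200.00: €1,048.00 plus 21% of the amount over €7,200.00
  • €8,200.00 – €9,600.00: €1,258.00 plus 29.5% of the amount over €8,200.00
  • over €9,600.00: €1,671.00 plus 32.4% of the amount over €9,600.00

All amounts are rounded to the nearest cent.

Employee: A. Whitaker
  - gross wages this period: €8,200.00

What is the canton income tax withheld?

Canton Income Tax: taxable = €8,200.00
  €1,048.00 + 21% × (€8,200.00 − €7,200.00) = €1,048.00 + 21% × €1,000.00 = €1,258.00

€1,258.00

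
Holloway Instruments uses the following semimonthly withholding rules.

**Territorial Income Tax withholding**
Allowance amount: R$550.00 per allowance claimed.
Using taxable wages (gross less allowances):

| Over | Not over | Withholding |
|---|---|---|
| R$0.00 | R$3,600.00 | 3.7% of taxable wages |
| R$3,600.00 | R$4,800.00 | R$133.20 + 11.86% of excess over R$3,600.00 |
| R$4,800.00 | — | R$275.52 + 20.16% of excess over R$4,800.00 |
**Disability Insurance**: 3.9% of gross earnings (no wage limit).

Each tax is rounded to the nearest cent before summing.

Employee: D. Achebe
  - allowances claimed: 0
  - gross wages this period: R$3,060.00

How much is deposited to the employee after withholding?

Territorial Income Tax: taxable = R$3,060.00
  3.7% × R$3,060.00 = R$113.22
Disability Insurance: 3.9% × R$3,060.00 = R$119.34
Total withheld: R$113.22 + R$119.34 = R$232.56
Net pay: R$3,060.00 − R$232.56 = R$2,827.44

R$2,827.44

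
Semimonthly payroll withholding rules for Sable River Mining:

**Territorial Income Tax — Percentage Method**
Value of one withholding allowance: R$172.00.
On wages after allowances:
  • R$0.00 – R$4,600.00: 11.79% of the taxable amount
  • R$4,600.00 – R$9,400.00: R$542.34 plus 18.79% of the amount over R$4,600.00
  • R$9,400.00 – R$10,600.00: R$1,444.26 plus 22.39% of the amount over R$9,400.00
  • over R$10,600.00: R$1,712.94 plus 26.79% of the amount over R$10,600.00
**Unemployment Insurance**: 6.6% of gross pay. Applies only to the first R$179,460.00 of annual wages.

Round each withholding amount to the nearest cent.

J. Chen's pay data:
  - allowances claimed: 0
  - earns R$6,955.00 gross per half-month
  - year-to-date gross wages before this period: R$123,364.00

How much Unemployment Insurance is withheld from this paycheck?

R$459.03

Unemployment Insurance: 6.6% × R$6,955.00 = R$459.03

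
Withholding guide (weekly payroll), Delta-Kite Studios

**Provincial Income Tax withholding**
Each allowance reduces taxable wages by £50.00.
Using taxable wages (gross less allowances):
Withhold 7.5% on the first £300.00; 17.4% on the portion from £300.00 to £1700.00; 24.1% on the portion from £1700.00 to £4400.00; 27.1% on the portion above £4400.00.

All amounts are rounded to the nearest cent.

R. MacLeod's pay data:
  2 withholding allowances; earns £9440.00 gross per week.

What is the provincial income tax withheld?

£2255.54

Provincial Income Tax: taxable = £9440.00 − 2×£50.00 = £9340.00
  £916.80 + 27.1% × (£9340.00 − £4400.00) = £916.80 + 27.1% × £4940.00 = £2255.54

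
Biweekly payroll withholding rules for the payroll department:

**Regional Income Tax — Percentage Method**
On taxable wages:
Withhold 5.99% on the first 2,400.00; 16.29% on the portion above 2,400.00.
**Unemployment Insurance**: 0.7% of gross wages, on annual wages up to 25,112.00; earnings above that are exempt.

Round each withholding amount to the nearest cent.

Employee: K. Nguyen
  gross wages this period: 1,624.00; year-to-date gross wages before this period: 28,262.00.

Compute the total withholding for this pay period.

97.28

Regional Income Tax: taxable = 1,624.00
  5.99% × 1,624.00 = 97.28
Unemployment Insurance: YTD 28,262.00 ≥ cap 25,112.00 → 0.00
Total: 97.28 + 0.00 = 97.28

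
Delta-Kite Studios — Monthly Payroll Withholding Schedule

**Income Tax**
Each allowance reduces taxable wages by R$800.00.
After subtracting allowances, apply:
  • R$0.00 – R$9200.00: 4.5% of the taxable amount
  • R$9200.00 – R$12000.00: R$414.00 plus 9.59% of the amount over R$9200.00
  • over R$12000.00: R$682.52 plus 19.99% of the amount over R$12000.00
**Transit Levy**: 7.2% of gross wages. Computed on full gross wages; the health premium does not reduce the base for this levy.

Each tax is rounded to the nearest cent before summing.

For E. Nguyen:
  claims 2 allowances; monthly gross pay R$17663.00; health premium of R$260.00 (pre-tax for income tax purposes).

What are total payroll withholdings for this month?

Income Tax: taxable = R$17663.00 − R$260.00 − 2×R$800.00 = R$15803.00
  R$682.52 + 19.99% × (R$15803.00 − R$12000.00) = R$682.52 + 19.99% × R$3803.00 = R$1442.74
Transit Levy: 7.2% × R$17663.00 = R$1271.74
Total: R$1442.74 + R$1271.74 = R$2714.48

R$2714.48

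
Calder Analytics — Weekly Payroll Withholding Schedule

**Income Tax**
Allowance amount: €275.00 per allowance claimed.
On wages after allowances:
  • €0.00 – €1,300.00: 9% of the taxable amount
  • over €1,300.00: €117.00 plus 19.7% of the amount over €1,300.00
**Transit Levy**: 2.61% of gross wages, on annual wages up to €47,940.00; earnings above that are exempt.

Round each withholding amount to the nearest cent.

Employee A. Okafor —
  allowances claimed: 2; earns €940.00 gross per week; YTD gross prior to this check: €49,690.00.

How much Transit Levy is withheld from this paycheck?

€0.00

Transit Levy: YTD €49,690.00 ≥ cap €47,940.00 → €0.00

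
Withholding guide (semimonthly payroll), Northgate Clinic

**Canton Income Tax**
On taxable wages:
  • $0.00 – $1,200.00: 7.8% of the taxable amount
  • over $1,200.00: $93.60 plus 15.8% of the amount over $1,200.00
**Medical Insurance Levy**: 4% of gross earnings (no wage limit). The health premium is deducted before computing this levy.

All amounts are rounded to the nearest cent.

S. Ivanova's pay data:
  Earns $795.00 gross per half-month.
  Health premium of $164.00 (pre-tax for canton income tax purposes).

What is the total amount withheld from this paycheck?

Canton Income Tax: taxable = $795.00 − $164.00 = $631.00
  7.8% × $631.00 = $49.22
Medical Insurance Levy: 4% × $631.00 = $25.24
Total: $49.22 + $25.24 = $74.46

$74.46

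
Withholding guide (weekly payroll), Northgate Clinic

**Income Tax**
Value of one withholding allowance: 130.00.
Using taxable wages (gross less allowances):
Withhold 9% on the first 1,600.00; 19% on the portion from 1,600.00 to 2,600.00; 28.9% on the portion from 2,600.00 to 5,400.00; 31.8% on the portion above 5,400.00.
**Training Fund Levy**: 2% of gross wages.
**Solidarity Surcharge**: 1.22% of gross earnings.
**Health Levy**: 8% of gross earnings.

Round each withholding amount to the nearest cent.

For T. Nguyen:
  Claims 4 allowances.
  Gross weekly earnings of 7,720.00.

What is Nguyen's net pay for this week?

5,138.22

Income Tax: taxable = 7,720.00 − 4×130.00 = 7,200.00
  1,143.20 + 31.8% × (7,200.00 − 5,400.00) = 1,143.20 + 31.8% × 1,800.00 = 1,715.60
Training Fund Levy: 2% × 7,720.00 = 154.40
Solidarity Surcharge: 1.22% × 7,720.00 = 94.18
Health Levy: 8% × 7,720.00 = 617.60
Total withheld: 1,715.60 + 154.40 + 94.18 + 617.60 = 2,581.78
Net pay: 7,720.00 − 2,581.78 = 5,138.22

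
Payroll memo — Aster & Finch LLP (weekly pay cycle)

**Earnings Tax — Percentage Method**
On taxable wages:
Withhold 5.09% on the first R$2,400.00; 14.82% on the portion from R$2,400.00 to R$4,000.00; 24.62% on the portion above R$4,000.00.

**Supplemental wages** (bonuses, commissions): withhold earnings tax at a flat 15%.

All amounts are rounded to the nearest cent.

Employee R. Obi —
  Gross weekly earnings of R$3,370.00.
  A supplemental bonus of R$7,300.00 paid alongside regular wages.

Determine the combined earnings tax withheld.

Earnings Tax: taxable = R$3,370.00
  R$122.16 + 14.82% × (R$3,370.00 − R$2,400.00) = R$122.16 + 14.82% × R$970.00 = R$265.91
Supplemental (15% flat on bonus): 15% × R$7,300.00 = R$1,095.00
Total earnings tax: R$265.91 + R$1,095.00 = R$1,360.91

R$1,360.91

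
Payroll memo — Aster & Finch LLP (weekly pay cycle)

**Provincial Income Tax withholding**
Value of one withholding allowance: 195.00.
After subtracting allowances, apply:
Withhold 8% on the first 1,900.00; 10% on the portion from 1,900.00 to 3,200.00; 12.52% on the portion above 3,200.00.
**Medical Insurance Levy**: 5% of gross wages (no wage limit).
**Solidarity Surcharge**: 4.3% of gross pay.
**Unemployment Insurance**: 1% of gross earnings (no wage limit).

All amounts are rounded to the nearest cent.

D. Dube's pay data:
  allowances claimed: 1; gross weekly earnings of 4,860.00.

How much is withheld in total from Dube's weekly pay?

966.00

Provincial Income Tax: taxable = 4,860.00 − 1×195.00 = 4,665.00
  282.00 + 12.52% × (4,665.00 − 3,200.00) = 282.00 + 12.52% × 1,465.00 = 465.42
Medical Insurance Levy: 5% × 4,860.00 = 243.00
Solidarity Surcharge: 4.3% × 4,860.00 = 208.98
Unemployment Insurance: 1% × 4,860.00 = 48.60
Total: 465.42 + 243.00 + 208.98 + 48.60 = 966.00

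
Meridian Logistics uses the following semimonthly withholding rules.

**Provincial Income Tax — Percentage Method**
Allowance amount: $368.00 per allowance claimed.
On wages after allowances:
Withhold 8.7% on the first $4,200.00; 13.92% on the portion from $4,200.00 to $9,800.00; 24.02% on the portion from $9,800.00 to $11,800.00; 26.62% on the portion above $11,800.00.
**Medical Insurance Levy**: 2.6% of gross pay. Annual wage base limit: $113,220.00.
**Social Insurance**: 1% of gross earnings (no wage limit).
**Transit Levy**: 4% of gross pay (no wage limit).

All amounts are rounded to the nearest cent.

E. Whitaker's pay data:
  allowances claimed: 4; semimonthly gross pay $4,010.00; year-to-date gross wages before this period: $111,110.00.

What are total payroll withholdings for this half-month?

Provincial Income Tax: taxable = $4,010.00 − 4×$368.00 = $2,538.00
  8.7% × $2,538.00 = $220.81
Medical Insurance Levy: cap $113,220.00 − YTD $111,110.00 = $2,110.00 subject; 2.6% × $2,110.00 = $54.86
Social Insurance: 1% × $4,010.00 = $40.10
Transit Levy: 4% × $4,010.00 = $160.40
Total: $220.81 + $54.86 + $40.10 + $160.40 = $476.17

$476.17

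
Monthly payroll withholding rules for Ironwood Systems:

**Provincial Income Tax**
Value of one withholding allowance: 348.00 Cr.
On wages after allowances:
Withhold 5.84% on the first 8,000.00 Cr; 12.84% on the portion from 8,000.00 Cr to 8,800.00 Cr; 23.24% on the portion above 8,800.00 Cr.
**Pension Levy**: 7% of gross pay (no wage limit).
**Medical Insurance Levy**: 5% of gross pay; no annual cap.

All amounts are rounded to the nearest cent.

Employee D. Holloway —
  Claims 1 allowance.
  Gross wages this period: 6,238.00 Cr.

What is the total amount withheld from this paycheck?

Provincial Income Tax: taxable = 6,238.00 Cr − 1×348.00 Cr = 5,890.00 Cr
  5.84% × 5,890.00 Cr = 343.98 Cr
Pension Levy: 7% × 6,238.00 Cr = 436.66 Cr
Medical Insurance Levy: 5% × 6,238.00 Cr = 311.90 Cr
Total: 343.98 Cr + 436.66 Cr + 311.90 Cr = 1,092.54 Cr

1,092.54 Cr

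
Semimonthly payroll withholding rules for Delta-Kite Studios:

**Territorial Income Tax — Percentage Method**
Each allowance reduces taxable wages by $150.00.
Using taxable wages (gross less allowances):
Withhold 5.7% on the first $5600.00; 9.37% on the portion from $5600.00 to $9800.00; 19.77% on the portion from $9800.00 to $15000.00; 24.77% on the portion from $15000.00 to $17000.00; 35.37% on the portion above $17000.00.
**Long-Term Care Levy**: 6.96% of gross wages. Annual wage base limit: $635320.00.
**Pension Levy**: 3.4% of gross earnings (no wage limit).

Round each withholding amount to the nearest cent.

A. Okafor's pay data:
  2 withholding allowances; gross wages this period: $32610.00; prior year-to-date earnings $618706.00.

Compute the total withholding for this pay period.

Territorial Income Tax: taxable = $32610.00 − 2×$150.00 = $32310.00
  $2236.18 + 35.37% × ($32310.00 − $17000.00) = $2236.18 + 35.37% × $15310.00 = $7651.33
Long-Term Care Levy: cap $635320.00 − YTD $618706.00 = $16614.00 subject; 6.96% × $16614.00 = $1156.33
Pension Levy: 3.4% × $32610.00 = $1108.74
Total: $7651.33 + $1156.33 + $1108.74 = $9916.40

$9916.40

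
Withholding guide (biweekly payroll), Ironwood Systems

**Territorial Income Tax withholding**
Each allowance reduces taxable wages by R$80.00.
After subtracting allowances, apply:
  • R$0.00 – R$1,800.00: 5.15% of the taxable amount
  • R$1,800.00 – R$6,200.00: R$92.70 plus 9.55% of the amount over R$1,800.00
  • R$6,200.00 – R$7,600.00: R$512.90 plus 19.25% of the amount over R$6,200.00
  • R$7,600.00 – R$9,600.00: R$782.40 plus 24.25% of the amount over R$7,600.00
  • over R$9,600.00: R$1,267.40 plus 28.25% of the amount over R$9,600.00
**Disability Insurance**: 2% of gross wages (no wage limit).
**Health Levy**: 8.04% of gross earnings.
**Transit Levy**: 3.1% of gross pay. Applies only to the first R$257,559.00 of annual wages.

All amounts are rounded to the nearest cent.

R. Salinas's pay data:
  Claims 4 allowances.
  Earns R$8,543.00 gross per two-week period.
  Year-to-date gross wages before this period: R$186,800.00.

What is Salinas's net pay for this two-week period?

Territorial Income Tax: taxable = R$8,543.00 − 4×R$80.00 = R$8,223.00
  R$782.40 + 24.25% × (R$8,223.00 − R$7,600.00) = R$782.40 + 24.25% × R$623.00 = R$933.48
Disability Insurance: 2% × R$8,543.00 = R$170.86
Health Levy: 8.04% × R$8,543.00 = R$686.86
Transit Levy: 3.1% × R$8,543.00 = R$264.83
Total withheld: R$933.48 + R$170.86 + R$686.86 + R$264.83 = R$2,056.03
Net pay: R$8,543.00 − R$2,056.03 = R$6,486.97

R$6,486.97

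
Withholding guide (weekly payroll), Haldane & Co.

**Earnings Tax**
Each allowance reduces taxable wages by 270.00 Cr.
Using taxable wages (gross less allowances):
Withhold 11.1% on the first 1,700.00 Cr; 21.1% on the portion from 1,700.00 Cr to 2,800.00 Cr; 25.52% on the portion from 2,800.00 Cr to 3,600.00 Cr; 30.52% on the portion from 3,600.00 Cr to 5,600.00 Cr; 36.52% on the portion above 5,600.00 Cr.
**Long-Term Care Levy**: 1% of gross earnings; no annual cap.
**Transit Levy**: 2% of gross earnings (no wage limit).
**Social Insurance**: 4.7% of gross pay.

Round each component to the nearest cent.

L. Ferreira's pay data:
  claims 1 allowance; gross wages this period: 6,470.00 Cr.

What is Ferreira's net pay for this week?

Earnings Tax: taxable = 6,470.00 Cr − 1×270.00 Cr = 6,200.00 Cr
  1,235.36 Cr + 36.52% × (6,200.00 Cr − 5,600.00 Cr) = 1,235.36 Cr + 36.52% × 600.00 Cr = 1,454.48 Cr
Long-Term Care Levy: 1% × 6,470.00 Cr = 64.70 Cr
Transit Levy: 2% × 6,470.00 Cr = 129.40 Cr
Social Insurance: 4.7% × 6,470.00 Cr = 304.09 Cr
Total withheld: 1,454.48 Cr + 64.70 Cr + 129.40 Cr + 304.09 Cr = 1,952.67 Cr
Net pay: 6,470.00 Cr − 1,952.67 Cr = 4,517.33 Cr

4,517.33 Cr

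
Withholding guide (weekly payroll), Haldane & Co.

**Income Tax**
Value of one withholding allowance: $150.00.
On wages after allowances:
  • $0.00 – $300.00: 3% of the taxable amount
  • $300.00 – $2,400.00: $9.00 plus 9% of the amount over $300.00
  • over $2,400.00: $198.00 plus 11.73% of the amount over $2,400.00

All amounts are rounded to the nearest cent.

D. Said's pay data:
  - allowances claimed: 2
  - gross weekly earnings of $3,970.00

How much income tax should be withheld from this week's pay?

Income Tax: taxable = $3,970.00 − 2×$150.00 = $3,670.00
  $198.00 + 11.73% × ($3,670.00 − $2,400.00) = $198.00 + 11.73% × $1,270.00 = $346.97

$346.97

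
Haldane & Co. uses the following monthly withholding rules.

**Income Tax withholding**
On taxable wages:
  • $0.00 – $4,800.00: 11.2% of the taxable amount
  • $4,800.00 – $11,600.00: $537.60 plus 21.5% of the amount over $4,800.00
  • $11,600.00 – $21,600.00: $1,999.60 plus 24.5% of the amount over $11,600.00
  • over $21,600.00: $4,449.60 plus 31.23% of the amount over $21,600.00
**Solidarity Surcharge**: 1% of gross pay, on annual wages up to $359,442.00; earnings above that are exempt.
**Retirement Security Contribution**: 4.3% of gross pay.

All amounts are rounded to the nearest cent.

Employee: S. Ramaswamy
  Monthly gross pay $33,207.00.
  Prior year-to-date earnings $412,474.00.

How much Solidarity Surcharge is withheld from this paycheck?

$0.00

Solidarity Surcharge: YTD $412,474.00 ≥ cap $359,442.00 → $0.00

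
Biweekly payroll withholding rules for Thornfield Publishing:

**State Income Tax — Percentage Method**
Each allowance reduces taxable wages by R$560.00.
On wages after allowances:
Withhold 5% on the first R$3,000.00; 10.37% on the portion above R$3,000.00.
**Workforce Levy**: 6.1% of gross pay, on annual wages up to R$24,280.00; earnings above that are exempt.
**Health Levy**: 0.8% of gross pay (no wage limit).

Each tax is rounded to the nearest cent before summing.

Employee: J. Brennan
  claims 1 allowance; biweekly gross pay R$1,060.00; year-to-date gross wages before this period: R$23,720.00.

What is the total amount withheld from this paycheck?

R$67.64

State Income Tax: taxable = R$1,060.00 − 1×R$560.00 = R$500.00
  5% × R$500.00 = R$25.00
Workforce Levy: cap R$24,280.00 − YTD R$23,720.00 = R$560.00 subject; 6.1% × R$560.00 = R$34.16
Health Levy: 0.8% × R$1,060.00 = R$8.48
Total: R$25.00 + R$34.16 + R$8.48 = R$67.64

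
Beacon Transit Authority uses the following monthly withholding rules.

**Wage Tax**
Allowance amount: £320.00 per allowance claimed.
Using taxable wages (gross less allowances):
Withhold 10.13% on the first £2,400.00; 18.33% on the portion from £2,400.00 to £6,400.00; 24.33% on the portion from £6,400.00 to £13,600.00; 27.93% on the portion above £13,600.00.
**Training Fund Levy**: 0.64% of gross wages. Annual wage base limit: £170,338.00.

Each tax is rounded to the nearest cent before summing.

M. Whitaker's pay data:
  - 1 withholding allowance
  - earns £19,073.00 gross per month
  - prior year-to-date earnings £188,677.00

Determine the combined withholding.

£4,167.31

Wage Tax: taxable = £19,073.00 − 1×£320.00 = £18,753.00
  £2,728.08 + 27.93% × (£18,753.00 − £13,600.00) = £2,728.08 + 27.93% × £5,153.00 = £4,167.31
Training Fund Levy: YTD £188,677.00 ≥ cap £170,338.00 → £0.00
Total: £4,167.31 + £0.00 = £4,167.31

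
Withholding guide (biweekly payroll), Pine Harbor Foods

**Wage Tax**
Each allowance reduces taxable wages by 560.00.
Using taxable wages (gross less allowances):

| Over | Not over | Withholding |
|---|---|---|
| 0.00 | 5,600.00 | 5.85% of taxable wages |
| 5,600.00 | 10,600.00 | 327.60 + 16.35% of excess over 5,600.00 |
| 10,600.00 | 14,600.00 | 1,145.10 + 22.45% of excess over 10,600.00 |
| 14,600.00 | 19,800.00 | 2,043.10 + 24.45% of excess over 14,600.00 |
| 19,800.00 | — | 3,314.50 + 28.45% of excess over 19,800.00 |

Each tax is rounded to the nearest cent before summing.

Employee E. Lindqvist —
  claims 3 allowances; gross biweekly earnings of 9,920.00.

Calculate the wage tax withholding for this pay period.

759.24

Wage Tax: taxable = 9,920.00 − 3×560.00 = 8,240.00
  327.60 + 16.35% × (8,240.00 − 5,600.00) = 327.60 + 16.35% × 2,640.00 = 759.24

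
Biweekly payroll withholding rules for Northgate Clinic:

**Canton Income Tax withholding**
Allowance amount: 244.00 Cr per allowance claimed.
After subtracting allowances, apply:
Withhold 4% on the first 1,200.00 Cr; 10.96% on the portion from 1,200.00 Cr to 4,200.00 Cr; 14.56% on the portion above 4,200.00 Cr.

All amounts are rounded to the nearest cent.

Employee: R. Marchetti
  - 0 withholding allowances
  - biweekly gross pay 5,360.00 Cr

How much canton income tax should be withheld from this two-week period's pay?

Canton Income Tax: taxable = 5,360.00 Cr
  376.80 Cr + 14.56% × (5,360.00 Cr − 4,200.00 Cr) = 376.80 Cr + 14.56% × 1,160.00 Cr = 545.70 Cr

545.70 Cr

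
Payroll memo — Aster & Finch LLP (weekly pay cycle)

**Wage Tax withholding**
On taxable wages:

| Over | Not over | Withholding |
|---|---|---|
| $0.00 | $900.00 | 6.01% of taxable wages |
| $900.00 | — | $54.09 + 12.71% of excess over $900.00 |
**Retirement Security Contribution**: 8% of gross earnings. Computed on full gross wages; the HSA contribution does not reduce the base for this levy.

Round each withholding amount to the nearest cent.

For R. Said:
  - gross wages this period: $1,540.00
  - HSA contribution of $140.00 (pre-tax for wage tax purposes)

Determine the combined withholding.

$240.84

Wage Tax: taxable = $1,540.00 − $140.00 = $1,400.00
  $54.09 + 12.71% × ($1,400.00 − $900.00) = $54.09 + 12.71% × $500.00 = $117.64
Retirement Security Contribution: 8% × $1,540.00 = $123.20
Total: $117.64 + $123.20 = $240.84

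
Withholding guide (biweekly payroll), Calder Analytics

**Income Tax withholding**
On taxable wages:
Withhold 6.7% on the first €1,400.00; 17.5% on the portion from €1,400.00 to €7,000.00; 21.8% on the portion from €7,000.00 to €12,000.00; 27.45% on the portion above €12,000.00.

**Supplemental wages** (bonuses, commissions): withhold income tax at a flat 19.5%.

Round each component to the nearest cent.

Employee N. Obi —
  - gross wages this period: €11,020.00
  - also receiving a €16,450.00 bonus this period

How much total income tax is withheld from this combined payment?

Income Tax: taxable = €11,020.00
  €1,073.80 + 21.8% × (€11,020.00 − €7,000.00) = €1,073.80 + 21.8% × €4,020.00 = €1,950.16
Supplemental (19.5% flat on bonus): 19.5% × €16,450.00 = €3,207.75
Total income tax: €1,950.16 + €3,207.75 = €5,157.91

€5,157.91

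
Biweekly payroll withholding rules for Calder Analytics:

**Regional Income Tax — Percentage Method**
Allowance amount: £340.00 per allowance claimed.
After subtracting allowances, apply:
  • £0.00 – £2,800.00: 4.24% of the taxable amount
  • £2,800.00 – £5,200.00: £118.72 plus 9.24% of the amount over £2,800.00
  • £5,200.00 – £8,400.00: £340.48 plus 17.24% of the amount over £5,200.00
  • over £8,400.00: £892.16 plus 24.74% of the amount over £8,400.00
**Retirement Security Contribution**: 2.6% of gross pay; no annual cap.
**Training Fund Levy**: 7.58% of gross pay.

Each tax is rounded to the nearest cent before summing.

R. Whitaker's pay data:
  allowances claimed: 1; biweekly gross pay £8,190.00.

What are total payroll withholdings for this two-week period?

Regional Income Tax: taxable = £8,190.00 − 1×£340.00 = £7,850.00
  £340.48 + 17.24% × (£7,850.00 − £5,200.00) = £340.48 + 17.24% × £2,650.00 = £797.34
Retirement Security Contribution: 2.6% × £8,190.00 = £212.94
Training Fund Levy: 7.58% × £8,190.00 = £620.80
Total: £797.34 + £212.94 + £620.80 = £1,631.08

£1,631.08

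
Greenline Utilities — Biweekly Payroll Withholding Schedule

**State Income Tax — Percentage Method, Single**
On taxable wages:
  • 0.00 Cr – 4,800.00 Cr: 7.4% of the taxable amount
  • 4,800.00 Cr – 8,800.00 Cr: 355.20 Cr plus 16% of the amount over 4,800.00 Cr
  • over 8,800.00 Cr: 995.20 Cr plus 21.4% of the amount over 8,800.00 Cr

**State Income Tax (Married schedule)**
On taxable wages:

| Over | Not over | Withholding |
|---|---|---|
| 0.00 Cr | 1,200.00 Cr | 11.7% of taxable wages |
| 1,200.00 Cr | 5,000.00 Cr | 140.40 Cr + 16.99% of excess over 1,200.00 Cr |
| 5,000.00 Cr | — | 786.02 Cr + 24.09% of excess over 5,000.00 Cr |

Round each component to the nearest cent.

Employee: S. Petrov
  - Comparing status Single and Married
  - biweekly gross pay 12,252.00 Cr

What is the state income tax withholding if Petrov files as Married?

2,533.03 Cr

State Income Tax (Married): taxable = 12,252.00 Cr
  786.02 Cr + 24.09% × (12,252.00 Cr − 5,000.00 Cr) = 786.02 Cr + 24.09% × 7,252.00 Cr = 2,533.03 Cr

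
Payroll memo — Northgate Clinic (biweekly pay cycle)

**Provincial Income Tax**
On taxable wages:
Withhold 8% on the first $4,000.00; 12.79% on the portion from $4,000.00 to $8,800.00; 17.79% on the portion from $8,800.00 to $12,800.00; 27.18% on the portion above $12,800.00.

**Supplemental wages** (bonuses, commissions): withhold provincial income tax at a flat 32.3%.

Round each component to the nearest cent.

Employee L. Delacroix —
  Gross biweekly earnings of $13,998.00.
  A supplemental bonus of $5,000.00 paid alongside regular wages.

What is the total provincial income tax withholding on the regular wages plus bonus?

$3,586.14

Provincial Income Tax: taxable = $13,998.00
  $1,645.52 + 27.18% × ($13,998.00 − $12,800.00) = $1,645.52 + 27.18% × $1,198.00 = $1,971.14
Supplemental (32.3% flat on bonus): 32.3% × $5,000.00 = $1,615.00
Total provincial income tax: $1,971.14 + $1,615.00 = $3,586.14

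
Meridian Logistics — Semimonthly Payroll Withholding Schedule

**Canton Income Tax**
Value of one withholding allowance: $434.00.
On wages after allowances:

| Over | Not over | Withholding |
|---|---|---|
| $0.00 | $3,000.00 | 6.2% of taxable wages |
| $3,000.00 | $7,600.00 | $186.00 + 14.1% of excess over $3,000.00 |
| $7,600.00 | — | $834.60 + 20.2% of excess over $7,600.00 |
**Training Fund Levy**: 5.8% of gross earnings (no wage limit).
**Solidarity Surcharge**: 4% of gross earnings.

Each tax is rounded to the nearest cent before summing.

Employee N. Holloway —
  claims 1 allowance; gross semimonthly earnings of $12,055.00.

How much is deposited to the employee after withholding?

Canton Income Tax: taxable = $12,055.00 − 1×$434.00 = $11,621.00
  $834.60 + 20.2% × ($11,621.00 − $7,600.00) = $834.60 + 20.2% × $4,021.00 = $1,646.84
Training Fund Levy: 5.8% × $12,055.00 = $699.19
Solidarity Surcharge: 4% × $12,055.00 = $482.20
Total withheld: $1,646.84 + $699.19 + $482.20 = $2,828.23
Net pay: $12,055.00 − $2,828.23 = $9,226.77

$9,226.77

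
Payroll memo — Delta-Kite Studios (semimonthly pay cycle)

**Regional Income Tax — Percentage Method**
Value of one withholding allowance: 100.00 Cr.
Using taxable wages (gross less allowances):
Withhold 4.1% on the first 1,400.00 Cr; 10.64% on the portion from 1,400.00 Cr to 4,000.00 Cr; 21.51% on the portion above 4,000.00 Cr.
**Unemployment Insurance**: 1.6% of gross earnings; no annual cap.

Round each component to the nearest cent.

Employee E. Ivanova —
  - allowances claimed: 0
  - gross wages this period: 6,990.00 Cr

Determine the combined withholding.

1,089.03 Cr

Regional Income Tax: taxable = 6,990.00 Cr
  334.04 Cr + 21.51% × (6,990.00 Cr − 4,000.00 Cr) = 334.04 Cr + 21.51% × 2,990.00 Cr = 977.19 Cr
Unemployment Insurance: 1.6% × 6,990.00 Cr = 111.84 Cr
Total: 977.19 Cr + 111.84 Cr = 1,089.03 Cr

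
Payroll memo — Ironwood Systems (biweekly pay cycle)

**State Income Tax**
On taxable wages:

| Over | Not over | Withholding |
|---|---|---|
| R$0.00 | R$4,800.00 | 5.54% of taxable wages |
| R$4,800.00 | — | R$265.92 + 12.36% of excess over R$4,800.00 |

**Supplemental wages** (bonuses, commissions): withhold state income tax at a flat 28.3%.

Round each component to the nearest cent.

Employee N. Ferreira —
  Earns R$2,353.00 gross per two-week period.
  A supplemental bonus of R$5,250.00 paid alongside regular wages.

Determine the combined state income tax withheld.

R$1,616.11

State Income Tax: taxable = R$2,353.00
  5.54% × R$2,353.00 = R$130.36
Supplemental (28.3% flat on bonus): 28.3% × R$5,250.00 = R$1,485.75
Total state income tax: R$130.36 + R$1,485.75 = R$1,616.11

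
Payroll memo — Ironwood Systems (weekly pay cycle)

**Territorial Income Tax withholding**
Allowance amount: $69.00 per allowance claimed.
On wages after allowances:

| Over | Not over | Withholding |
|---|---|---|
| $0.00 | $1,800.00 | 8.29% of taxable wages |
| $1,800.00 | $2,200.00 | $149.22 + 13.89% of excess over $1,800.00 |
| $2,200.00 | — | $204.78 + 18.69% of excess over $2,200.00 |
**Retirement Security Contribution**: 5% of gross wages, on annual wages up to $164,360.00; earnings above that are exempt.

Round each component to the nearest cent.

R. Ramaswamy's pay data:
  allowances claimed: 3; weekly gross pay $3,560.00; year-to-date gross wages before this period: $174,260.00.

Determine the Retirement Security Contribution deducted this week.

Retirement Security Contribution: YTD $174,260.00 ≥ cap $164,360.00 → $0.00

$0.00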